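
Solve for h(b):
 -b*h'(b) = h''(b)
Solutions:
 h(b) = C1 + C2*erf(sqrt(2)*b/2)


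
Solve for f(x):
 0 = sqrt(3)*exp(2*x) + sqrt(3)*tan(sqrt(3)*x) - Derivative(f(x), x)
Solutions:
 f(x) = C1 + sqrt(3)*exp(2*x)/2 - log(cos(sqrt(3)*x))


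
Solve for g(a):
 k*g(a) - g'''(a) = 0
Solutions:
 g(a) = C1*exp(a*k^(1/3)) + C2*exp(a*k^(1/3)*(-1 + sqrt(3)*I)/2) + C3*exp(-a*k^(1/3)*(1 + sqrt(3)*I)/2)


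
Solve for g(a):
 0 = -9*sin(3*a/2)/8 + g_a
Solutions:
 g(a) = C1 - 3*cos(3*a/2)/4


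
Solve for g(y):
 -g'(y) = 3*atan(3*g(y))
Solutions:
 Integral(1/atan(3*_y), (_y, g(y))) = C1 - 3*y


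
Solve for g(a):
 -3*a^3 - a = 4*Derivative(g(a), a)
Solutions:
 g(a) = C1 - 3*a^4/16 - a^2/8


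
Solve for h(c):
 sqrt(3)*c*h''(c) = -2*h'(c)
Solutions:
 h(c) = C1 + C2*c^(1 - 2*sqrt(3)/3)


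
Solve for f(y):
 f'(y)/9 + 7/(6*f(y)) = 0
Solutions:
 f(y) = -sqrt(C1 - 21*y)
 f(y) = sqrt(C1 - 21*y)


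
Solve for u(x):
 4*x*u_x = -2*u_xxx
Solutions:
 u(x) = C1 + Integral(C2*airyai(-2^(1/3)*x) + C3*airybi(-2^(1/3)*x), x)


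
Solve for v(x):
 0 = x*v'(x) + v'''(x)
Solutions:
 v(x) = C1 + Integral(C2*airyai(-x) + C3*airybi(-x), x)


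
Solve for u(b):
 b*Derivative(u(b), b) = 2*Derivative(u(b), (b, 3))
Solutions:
 u(b) = C1 + Integral(C2*airyai(2^(2/3)*b/2) + C3*airybi(2^(2/3)*b/2), b)


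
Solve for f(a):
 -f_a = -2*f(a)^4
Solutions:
 f(a) = (-1/(C1 + 6*a))^(1/3)
 f(a) = (-1/(C1 + 2*a))^(1/3)*(-3^(2/3) - 3*3^(1/6)*I)/6
 f(a) = (-1/(C1 + 2*a))^(1/3)*(-3^(2/3) + 3*3^(1/6)*I)/6


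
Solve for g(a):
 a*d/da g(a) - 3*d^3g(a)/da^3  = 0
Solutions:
 g(a) = C1 + Integral(C2*airyai(3^(2/3)*a/3) + C3*airybi(3^(2/3)*a/3), a)


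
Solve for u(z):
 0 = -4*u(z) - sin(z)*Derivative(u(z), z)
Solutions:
 u(z) = C1*(cos(z)^2 + 2*cos(z) + 1)/(cos(z)^2 - 2*cos(z) + 1)


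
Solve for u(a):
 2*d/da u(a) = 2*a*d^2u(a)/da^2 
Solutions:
 u(a) = C1 + C2*a^2


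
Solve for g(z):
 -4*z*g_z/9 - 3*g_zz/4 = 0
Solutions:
 g(z) = C1 + C2*erf(2*sqrt(6)*z/9)


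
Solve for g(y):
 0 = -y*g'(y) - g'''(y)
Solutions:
 g(y) = C1 + Integral(C2*airyai(-y) + C3*airybi(-y), y)


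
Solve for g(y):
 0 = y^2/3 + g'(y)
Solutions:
 g(y) = C1 - y^3/9


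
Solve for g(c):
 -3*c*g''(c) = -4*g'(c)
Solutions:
 g(c) = C1 + C2*c^(7/3)


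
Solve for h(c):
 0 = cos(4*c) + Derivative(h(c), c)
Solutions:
 h(c) = C1 - sin(4*c)/4


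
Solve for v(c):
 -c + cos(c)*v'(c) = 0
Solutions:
 v(c) = C1 + Integral(c/cos(c), c)


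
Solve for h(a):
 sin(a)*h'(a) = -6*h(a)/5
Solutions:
 h(a) = C1*(cos(a) + 1)^(3/5)/(cos(a) - 1)^(3/5)


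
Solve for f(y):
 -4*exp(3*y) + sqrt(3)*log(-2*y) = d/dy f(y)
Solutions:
 f(y) = C1 + sqrt(3)*y*log(-y) + sqrt(3)*y*(-1 + log(2)) - 4*exp(3*y)/3


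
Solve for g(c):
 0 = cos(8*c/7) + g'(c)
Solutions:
 g(c) = C1 - 7*sin(8*c/7)/8


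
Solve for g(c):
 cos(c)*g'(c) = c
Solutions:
 g(c) = C1 + Integral(c/cos(c), c)


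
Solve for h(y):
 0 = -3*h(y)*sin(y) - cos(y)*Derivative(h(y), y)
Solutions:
 h(y) = C1*cos(y)^3


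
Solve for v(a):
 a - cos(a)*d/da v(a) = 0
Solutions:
 v(a) = C1 + Integral(a/cos(a), a)


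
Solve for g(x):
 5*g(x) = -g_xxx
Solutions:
 g(x) = C3*exp(-5^(1/3)*x) + (C1*sin(sqrt(3)*5^(1/3)*x/2) + C2*cos(sqrt(3)*5^(1/3)*x/2))*exp(5^(1/3)*x/2)


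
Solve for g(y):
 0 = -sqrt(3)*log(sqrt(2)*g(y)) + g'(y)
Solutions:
 -2*sqrt(3)*Integral(1/(2*log(_y) + log(2)), (_y, g(y)))/3 = C1 - y


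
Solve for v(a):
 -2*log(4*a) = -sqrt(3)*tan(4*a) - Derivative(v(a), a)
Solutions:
 v(a) = C1 + 2*a*log(a) - 2*a + 4*a*log(2) + sqrt(3)*log(cos(4*a))/4


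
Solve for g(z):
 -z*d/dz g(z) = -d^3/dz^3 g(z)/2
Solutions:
 g(z) = C1 + Integral(C2*airyai(2^(1/3)*z) + C3*airybi(2^(1/3)*z), z)


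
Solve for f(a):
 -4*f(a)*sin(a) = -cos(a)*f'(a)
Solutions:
 f(a) = C1/cos(a)^4


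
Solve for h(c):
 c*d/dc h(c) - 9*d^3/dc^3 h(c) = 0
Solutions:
 h(c) = C1 + Integral(C2*airyai(3^(1/3)*c/3) + C3*airybi(3^(1/3)*c/3), c)


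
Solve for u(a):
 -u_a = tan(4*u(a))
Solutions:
 u(a) = -asin(C1*exp(-4*a))/4 + pi/4
 u(a) = asin(C1*exp(-4*a))/4


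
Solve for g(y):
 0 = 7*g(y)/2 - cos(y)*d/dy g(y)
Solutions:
 g(y) = C1*(sin(y) + 1)^(7/4)/(sin(y) - 1)^(7/4)


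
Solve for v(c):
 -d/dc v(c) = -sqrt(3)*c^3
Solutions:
 v(c) = C1 + sqrt(3)*c^4/4


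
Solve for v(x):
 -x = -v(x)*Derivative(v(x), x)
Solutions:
 v(x) = -sqrt(C1 + x^2)
 v(x) = sqrt(C1 + x^2)


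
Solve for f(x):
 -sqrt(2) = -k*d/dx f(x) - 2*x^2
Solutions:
 f(x) = C1 - 2*x^3/(3*k) + sqrt(2)*x/k


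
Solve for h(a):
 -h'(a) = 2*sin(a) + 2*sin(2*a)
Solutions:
 h(a) = C1 + 2*cos(a) + cos(2*a)


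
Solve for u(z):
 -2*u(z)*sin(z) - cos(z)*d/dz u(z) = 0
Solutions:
 u(z) = C1*cos(z)^2


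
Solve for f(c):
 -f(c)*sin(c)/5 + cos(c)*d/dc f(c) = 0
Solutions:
 f(c) = C1/cos(c)^(1/5)


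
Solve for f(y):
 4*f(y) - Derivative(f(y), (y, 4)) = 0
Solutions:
 f(y) = C1*exp(-sqrt(2)*y) + C2*exp(sqrt(2)*y) + C3*sin(sqrt(2)*y) + C4*cos(sqrt(2)*y)


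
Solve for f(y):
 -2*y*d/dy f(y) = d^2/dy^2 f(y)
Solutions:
 f(y) = C1 + C2*erf(y)


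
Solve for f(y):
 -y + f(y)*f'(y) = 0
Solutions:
 f(y) = -sqrt(C1 + y^2)
 f(y) = sqrt(C1 + y^2)


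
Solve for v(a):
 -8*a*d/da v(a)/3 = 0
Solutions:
 v(a) = C1


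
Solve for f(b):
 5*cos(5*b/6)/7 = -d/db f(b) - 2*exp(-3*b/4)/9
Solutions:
 f(b) = C1 - 6*sin(5*b/6)/7 + 8*exp(-3*b/4)/27


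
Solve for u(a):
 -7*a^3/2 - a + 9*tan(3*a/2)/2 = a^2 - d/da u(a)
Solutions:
 u(a) = C1 + 7*a^4/8 + a^3/3 + a^2/2 + 3*log(cos(3*a/2))


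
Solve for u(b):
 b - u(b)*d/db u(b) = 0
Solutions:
 u(b) = -sqrt(C1 + b^2)
 u(b) = sqrt(C1 + b^2)


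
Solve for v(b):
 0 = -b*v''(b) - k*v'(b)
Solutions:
 v(b) = C1 + b^(1 - re(k))*(C2*sin(log(b)*Abs(im(k))) + C3*cos(log(b)*im(k)))


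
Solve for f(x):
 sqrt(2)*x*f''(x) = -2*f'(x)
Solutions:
 f(x) = C1 + C2*x^(1 - sqrt(2))


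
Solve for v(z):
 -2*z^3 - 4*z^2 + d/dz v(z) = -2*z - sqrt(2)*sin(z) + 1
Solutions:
 v(z) = C1 + z^4/2 + 4*z^3/3 - z^2 + z + sqrt(2)*cos(z)


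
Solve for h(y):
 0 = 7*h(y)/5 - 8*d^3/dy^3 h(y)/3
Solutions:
 h(y) = C3*exp(21^(1/3)*5^(2/3)*y/10) + (C1*sin(3^(5/6)*5^(2/3)*7^(1/3)*y/20) + C2*cos(3^(5/6)*5^(2/3)*7^(1/3)*y/20))*exp(-21^(1/3)*5^(2/3)*y/20)


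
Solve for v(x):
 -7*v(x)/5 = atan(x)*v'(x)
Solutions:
 v(x) = C1*exp(-7*Integral(1/atan(x), x)/5)


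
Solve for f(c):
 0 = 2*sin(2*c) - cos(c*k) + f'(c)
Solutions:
 f(c) = C1 + cos(2*c) + sin(c*k)/k


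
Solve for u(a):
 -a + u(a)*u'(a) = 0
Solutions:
 u(a) = -sqrt(C1 + a^2)
 u(a) = sqrt(C1 + a^2)


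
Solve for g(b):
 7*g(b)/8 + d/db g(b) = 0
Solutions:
 g(b) = C1*exp(-7*b/8)


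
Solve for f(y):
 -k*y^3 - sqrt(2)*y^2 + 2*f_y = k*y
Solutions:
 f(y) = C1 + k*y^4/8 + k*y^2/4 + sqrt(2)*y^3/6


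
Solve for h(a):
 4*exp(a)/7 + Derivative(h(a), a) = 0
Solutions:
 h(a) = C1 - 4*exp(a)/7


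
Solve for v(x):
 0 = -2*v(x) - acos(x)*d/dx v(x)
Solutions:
 v(x) = C1*exp(-2*Integral(1/acos(x), x))


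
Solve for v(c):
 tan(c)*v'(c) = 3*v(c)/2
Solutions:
 v(c) = C1*sin(c)^(3/2)


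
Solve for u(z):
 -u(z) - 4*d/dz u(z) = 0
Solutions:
 u(z) = C1*exp(-z/4)


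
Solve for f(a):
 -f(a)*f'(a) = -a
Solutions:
 f(a) = -sqrt(C1 + a^2)
 f(a) = sqrt(C1 + a^2)


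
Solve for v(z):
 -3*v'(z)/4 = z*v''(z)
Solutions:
 v(z) = C1 + C2*z^(1/4)


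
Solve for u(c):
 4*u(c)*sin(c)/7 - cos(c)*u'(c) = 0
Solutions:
 u(c) = C1/cos(c)^(4/7)


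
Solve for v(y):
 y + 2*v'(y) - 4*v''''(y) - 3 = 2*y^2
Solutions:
 v(y) = C1 + C4*exp(2^(2/3)*y/2) + y^3/3 - y^2/4 + 3*y/2 + (C2*sin(2^(2/3)*sqrt(3)*y/4) + C3*cos(2^(2/3)*sqrt(3)*y/4))*exp(-2^(2/3)*y/4)


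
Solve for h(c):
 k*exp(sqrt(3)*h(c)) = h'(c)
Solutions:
 h(c) = sqrt(3)*(2*log(-1/(C1 + c*k)) - log(3))/6


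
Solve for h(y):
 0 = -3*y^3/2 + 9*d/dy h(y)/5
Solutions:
 h(y) = C1 + 5*y^4/24


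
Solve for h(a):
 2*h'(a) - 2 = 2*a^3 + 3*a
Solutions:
 h(a) = C1 + a^4/4 + 3*a^2/4 + a


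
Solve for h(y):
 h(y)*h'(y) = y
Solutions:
 h(y) = -sqrt(C1 + y^2)
 h(y) = sqrt(C1 + y^2)


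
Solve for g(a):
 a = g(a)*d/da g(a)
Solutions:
 g(a) = -sqrt(C1 + a^2)
 g(a) = sqrt(C1 + a^2)


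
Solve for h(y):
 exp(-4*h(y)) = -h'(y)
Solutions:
 h(y) = log(-I*(C1 - 4*y)^(1/4))
 h(y) = log(I*(C1 - 4*y)^(1/4))
 h(y) = log(-(C1 - 4*y)^(1/4))
 h(y) = log(C1 - 4*y)/4


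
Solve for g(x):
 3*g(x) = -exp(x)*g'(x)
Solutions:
 g(x) = C1*exp(3*exp(-x))


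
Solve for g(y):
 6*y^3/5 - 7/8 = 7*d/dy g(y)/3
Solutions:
 g(y) = C1 + 9*y^4/70 - 3*y/8


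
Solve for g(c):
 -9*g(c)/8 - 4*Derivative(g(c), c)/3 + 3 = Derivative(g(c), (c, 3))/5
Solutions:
 g(c) = C1*exp(10^(1/3)*c*(-32*5^(1/3)/(243 + sqrt(140969))^(1/3) + 2^(1/3)*(243 + sqrt(140969))^(1/3))/24)*sin(10^(1/3)*sqrt(3)*c*(32*5^(1/3)/(243 + sqrt(140969))^(1/3) + 2^(1/3)*(243 + sqrt(140969))^(1/3))/24) + C2*exp(10^(1/3)*c*(-32*5^(1/3)/(243 + sqrt(140969))^(1/3) + 2^(1/3)*(243 + sqrt(140969))^(1/3))/24)*cos(10^(1/3)*sqrt(3)*c*(32*5^(1/3)/(243 + sqrt(140969))^(1/3) + 2^(1/3)*(243 + sqrt(140969))^(1/3))/24) + C3*exp(-10^(1/3)*c*(-32*5^(1/3)/(243 + sqrt(140969))^(1/3) + 2^(1/3)*(243 + sqrt(140969))^(1/3))/12) + 8/3


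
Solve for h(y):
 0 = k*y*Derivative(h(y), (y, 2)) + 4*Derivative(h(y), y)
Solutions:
 h(y) = C1 + y^(((re(k) - 4)*re(k) + im(k)^2)/(re(k)^2 + im(k)^2))*(C2*sin(4*log(y)*Abs(im(k))/(re(k)^2 + im(k)^2)) + C3*cos(4*log(y)*im(k)/(re(k)^2 + im(k)^2)))


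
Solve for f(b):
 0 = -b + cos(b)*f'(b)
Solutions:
 f(b) = C1 + Integral(b/cos(b), b)


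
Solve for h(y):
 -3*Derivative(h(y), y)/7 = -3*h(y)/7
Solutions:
 h(y) = C1*exp(y)


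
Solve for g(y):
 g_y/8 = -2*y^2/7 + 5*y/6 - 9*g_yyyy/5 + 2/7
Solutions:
 g(y) = C1 + C4*exp(-15^(1/3)*y/6) - 16*y^3/21 + 10*y^2/3 + 16*y/7 + (C2*sin(3^(5/6)*5^(1/3)*y/12) + C3*cos(3^(5/6)*5^(1/3)*y/12))*exp(15^(1/3)*y/12)


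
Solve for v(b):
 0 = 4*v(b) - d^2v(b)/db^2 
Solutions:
 v(b) = C1*exp(-2*b) + C2*exp(2*b)


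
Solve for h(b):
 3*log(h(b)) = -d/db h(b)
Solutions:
 li(h(b)) = C1 - 3*b


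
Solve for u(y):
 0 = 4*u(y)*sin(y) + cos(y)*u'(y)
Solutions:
 u(y) = C1*cos(y)^4


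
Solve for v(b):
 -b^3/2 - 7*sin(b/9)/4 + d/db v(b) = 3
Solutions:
 v(b) = C1 + b^4/8 + 3*b - 63*cos(b/9)/4


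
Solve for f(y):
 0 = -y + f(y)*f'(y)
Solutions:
 f(y) = -sqrt(C1 + y^2)
 f(y) = sqrt(C1 + y^2)


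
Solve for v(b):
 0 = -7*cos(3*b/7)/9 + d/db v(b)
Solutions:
 v(b) = C1 + 49*sin(3*b/7)/27


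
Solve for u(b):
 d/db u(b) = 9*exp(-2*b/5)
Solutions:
 u(b) = C1 - 45*exp(-2*b/5)/2


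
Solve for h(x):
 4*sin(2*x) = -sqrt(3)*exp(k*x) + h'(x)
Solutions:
 h(x) = C1 - 2*cos(2*x) + sqrt(3)*exp(k*x)/k


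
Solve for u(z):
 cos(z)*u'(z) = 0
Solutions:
 u(z) = C1


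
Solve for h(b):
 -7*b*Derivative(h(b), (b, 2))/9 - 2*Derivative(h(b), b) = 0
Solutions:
 h(b) = C1 + C2/b^(11/7)


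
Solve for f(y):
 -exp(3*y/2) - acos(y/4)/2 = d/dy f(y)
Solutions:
 f(y) = C1 - y*acos(y/4)/2 + sqrt(16 - y^2)/2 - 2*exp(3*y/2)/3


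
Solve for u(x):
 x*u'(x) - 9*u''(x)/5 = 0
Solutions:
 u(x) = C1 + C2*erfi(sqrt(10)*x/6)


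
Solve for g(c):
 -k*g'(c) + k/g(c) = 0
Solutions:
 g(c) = -sqrt(C1 + 2*c)
 g(c) = sqrt(C1 + 2*c)


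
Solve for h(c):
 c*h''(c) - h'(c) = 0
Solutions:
 h(c) = C1 + C2*c^2


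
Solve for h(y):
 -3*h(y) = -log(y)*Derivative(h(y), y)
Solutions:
 h(y) = C1*exp(3*li(y))


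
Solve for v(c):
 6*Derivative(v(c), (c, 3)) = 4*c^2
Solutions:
 v(c) = C1 + C2*c + C3*c^2 + c^5/90


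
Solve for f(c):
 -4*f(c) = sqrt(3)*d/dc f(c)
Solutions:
 f(c) = C1*exp(-4*sqrt(3)*c/3)


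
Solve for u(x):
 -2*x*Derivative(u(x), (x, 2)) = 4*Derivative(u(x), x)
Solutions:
 u(x) = C1 + C2/x


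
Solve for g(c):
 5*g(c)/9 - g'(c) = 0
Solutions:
 g(c) = C1*exp(5*c/9)


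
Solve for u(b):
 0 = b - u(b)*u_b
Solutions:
 u(b) = -sqrt(C1 + b^2)
 u(b) = sqrt(C1 + b^2)


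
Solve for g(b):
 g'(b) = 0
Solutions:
 g(b) = C1


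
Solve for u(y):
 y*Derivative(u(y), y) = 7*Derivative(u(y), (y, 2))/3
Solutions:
 u(y) = C1 + C2*erfi(sqrt(42)*y/14)


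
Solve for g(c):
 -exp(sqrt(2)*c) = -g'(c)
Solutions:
 g(c) = C1 + sqrt(2)*exp(sqrt(2)*c)/2


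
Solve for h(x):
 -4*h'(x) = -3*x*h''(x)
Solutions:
 h(x) = C1 + C2*x^(7/3)


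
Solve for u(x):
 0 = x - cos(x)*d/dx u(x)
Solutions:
 u(x) = C1 + Integral(x/cos(x), x)


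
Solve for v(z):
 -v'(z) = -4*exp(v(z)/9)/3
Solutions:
 v(z) = 9*log(-1/(C1 + 4*z)) + 27*log(3)


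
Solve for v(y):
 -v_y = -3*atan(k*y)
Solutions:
 v(y) = C1 + 3*Piecewise((y*atan(k*y) - log(k^2*y^2 + 1)/(2*k), Ne(k, 0)), (0, True))


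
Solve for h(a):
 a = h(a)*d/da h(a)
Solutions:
 h(a) = -sqrt(C1 + a^2)
 h(a) = sqrt(C1 + a^2)


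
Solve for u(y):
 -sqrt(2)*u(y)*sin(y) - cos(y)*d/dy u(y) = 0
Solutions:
 u(y) = C1*cos(y)^(sqrt(2))


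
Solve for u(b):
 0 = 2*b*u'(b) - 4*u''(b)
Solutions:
 u(b) = C1 + C2*erfi(b/2)


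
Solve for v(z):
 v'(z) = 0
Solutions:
 v(z) = C1


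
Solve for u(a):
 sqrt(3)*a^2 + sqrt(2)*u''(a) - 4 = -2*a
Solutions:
 u(a) = C1 + C2*a - sqrt(6)*a^4/24 - sqrt(2)*a^3/6 + sqrt(2)*a^2


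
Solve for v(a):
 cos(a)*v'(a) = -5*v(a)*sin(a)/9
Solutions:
 v(a) = C1*cos(a)^(5/9)


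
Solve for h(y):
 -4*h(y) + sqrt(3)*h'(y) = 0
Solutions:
 h(y) = C1*exp(4*sqrt(3)*y/3)


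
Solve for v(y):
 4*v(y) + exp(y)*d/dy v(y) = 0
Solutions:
 v(y) = C1*exp(4*exp(-y))


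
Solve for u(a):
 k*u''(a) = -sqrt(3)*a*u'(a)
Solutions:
 u(a) = C1 + C2*sqrt(k)*erf(sqrt(2)*3^(1/4)*a*sqrt(1/k)/2)


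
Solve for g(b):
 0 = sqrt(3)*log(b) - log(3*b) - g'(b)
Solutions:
 g(b) = C1 - b*log(b) + sqrt(3)*b*log(b) - sqrt(3)*b - b*log(3) + b


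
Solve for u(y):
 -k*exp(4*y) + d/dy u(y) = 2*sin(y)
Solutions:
 u(y) = C1 + k*exp(4*y)/4 - 2*cos(y)


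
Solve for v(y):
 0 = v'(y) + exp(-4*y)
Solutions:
 v(y) = C1 + exp(-4*y)/4


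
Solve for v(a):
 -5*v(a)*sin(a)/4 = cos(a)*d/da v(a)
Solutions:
 v(a) = C1*cos(a)^(5/4)


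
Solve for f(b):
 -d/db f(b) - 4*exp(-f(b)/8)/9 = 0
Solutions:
 f(b) = 8*log(C1 - b/18)


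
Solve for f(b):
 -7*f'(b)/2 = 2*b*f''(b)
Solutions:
 f(b) = C1 + C2/b^(3/4)


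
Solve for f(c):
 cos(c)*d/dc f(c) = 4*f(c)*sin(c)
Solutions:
 f(c) = C1/cos(c)^4


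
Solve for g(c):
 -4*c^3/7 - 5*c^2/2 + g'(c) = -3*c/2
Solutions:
 g(c) = C1 + c^4/7 + 5*c^3/6 - 3*c^2/4


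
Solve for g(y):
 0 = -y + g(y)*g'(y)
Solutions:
 g(y) = -sqrt(C1 + y^2)
 g(y) = sqrt(C1 + y^2)


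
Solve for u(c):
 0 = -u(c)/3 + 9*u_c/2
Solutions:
 u(c) = C1*exp(2*c/27)


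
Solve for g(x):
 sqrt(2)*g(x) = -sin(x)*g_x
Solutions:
 g(x) = C1*(cos(x) + 1)^(sqrt(2)/2)/(cos(x) - 1)^(sqrt(2)/2)


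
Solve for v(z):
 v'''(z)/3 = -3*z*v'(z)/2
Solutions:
 v(z) = C1 + Integral(C2*airyai(-6^(2/3)*z/2) + C3*airybi(-6^(2/3)*z/2), z)


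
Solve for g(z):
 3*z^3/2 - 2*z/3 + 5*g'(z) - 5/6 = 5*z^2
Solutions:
 g(z) = C1 - 3*z^4/40 + z^3/3 + z^2/15 + z/6


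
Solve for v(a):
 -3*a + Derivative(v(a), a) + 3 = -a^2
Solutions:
 v(a) = C1 - a^3/3 + 3*a^2/2 - 3*a


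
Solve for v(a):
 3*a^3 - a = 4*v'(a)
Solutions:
 v(a) = C1 + 3*a^4/16 - a^2/8


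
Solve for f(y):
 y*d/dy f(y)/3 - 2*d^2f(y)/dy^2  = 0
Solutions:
 f(y) = C1 + C2*erfi(sqrt(3)*y/6)


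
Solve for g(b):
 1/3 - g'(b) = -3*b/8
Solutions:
 g(b) = C1 + 3*b^2/16 + b/3


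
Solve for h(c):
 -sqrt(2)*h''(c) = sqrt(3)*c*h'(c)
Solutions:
 h(c) = C1 + C2*erf(6^(1/4)*c/2)


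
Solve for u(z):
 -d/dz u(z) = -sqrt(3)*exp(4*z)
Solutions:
 u(z) = C1 + sqrt(3)*exp(4*z)/4


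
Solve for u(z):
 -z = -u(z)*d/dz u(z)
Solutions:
 u(z) = -sqrt(C1 + z^2)
 u(z) = sqrt(C1 + z^2)


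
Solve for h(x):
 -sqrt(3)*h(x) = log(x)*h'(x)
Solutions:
 h(x) = C1*exp(-sqrt(3)*li(x))


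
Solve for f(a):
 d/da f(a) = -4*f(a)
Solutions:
 f(a) = C1*exp(-4*a)


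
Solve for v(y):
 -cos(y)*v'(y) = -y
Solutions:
 v(y) = C1 + Integral(y/cos(y), y)


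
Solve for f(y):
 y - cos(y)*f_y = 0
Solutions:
 f(y) = C1 + Integral(y/cos(y), y)


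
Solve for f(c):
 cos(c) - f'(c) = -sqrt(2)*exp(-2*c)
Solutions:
 f(c) = C1 + sin(c) - sqrt(2)*exp(-2*c)/2


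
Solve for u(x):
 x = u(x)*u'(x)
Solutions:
 u(x) = -sqrt(C1 + x^2)
 u(x) = sqrt(C1 + x^2)


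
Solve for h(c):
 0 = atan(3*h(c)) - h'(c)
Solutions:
 Integral(1/atan(3*_y), (_y, h(c))) = C1 + c


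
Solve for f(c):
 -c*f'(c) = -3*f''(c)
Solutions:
 f(c) = C1 + C2*erfi(sqrt(6)*c/6)


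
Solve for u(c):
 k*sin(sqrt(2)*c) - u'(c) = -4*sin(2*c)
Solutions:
 u(c) = C1 - sqrt(2)*k*cos(sqrt(2)*c)/2 - 2*cos(2*c)


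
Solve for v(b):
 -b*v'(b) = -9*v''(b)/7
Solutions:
 v(b) = C1 + C2*erfi(sqrt(14)*b/6)


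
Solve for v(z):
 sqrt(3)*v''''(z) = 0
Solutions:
 v(z) = C1 + C2*z + C3*z^2 + C4*z^3


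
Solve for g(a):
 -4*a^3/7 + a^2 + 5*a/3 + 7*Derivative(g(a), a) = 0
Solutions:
 g(a) = C1 + a^4/49 - a^3/21 - 5*a^2/42


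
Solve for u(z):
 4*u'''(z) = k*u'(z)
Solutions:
 u(z) = C1 + C2*exp(-sqrt(k)*z/2) + C3*exp(sqrt(k)*z/2)


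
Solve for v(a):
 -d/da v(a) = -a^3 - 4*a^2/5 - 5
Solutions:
 v(a) = C1 + a^4/4 + 4*a^3/15 + 5*a


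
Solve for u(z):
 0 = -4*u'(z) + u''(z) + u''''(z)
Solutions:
 u(z) = C1 + C2*exp(z*(-3*(2 + sqrt(327)/9)^(1/3) + (2 + sqrt(327)/9)^(-1/3))/6)*sin(sqrt(3)*z*((2 + sqrt(327)/9)^(-1/3) + 3*(2 + sqrt(327)/9)^(1/3))/6) + C3*exp(z*(-3*(2 + sqrt(327)/9)^(1/3) + (2 + sqrt(327)/9)^(-1/3))/6)*cos(sqrt(3)*z*((2 + sqrt(327)/9)^(-1/3) + 3*(2 + sqrt(327)/9)^(1/3))/6) + C4*exp(z*(-1/(3*(2 + sqrt(327)/9)^(1/3)) + (2 + sqrt(327)/9)^(1/3)))


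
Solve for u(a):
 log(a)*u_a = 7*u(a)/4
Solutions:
 u(a) = C1*exp(7*li(a)/4)


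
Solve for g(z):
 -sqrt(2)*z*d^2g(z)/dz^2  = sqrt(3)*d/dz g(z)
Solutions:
 g(z) = C1 + C2*z^(1 - sqrt(6)/2)


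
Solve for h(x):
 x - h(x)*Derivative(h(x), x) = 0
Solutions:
 h(x) = -sqrt(C1 + x^2)
 h(x) = sqrt(C1 + x^2)


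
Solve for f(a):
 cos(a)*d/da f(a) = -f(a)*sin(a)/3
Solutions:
 f(a) = C1*cos(a)^(1/3)


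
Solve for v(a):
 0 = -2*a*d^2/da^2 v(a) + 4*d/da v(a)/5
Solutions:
 v(a) = C1 + C2*a^(7/5)


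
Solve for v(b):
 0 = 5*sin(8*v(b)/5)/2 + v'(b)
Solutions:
 5*b/2 + 5*log(cos(8*v(b)/5) - 1)/16 - 5*log(cos(8*v(b)/5) + 1)/16 = C1


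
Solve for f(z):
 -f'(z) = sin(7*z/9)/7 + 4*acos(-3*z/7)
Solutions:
 f(z) = C1 - 4*z*acos(-3*z/7) - 4*sqrt(49 - 9*z^2)/3 + 9*cos(7*z/9)/49


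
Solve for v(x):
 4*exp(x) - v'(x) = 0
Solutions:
 v(x) = C1 + 4*exp(x)


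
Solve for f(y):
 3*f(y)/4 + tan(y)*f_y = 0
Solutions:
 f(y) = C1/sin(y)^(3/4)


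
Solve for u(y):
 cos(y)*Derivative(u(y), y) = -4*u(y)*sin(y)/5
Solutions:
 u(y) = C1*cos(y)^(4/5)


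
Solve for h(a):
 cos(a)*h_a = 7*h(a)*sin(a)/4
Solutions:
 h(a) = C1/cos(a)^(7/4)


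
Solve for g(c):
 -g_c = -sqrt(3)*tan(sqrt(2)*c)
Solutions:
 g(c) = C1 - sqrt(6)*log(cos(sqrt(2)*c))/2


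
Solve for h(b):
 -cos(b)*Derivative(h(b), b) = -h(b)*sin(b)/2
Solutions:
 h(b) = C1/sqrt(cos(b))


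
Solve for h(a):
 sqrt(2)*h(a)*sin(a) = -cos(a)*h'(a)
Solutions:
 h(a) = C1*cos(a)^(sqrt(2))


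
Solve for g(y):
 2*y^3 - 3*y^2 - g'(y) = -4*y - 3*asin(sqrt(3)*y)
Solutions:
 g(y) = C1 + y^4/2 - y^3 + 2*y^2 + 3*y*asin(sqrt(3)*y) + sqrt(3)*sqrt(1 - 3*y^2)


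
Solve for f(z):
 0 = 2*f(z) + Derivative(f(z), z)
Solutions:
 f(z) = C1*exp(-2*z)


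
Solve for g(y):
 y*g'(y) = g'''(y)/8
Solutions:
 g(y) = C1 + Integral(C2*airyai(2*y) + C3*airybi(2*y), y)


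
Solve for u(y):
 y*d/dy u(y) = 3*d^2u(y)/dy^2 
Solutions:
 u(y) = C1 + C2*erfi(sqrt(6)*y/6)


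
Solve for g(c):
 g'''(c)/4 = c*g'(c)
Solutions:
 g(c) = C1 + Integral(C2*airyai(2^(2/3)*c) + C3*airybi(2^(2/3)*c), c)


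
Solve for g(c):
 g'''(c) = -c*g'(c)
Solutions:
 g(c) = C1 + Integral(C2*airyai(-c) + C3*airybi(-c), c)


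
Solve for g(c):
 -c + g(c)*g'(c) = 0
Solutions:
 g(c) = -sqrt(C1 + c^2)
 g(c) = sqrt(C1 + c^2)


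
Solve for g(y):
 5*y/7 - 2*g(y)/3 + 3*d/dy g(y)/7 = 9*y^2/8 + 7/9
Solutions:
 g(y) = C1*exp(14*y/9) - 27*y^2/16 - 123*y/112 - 8809/4704


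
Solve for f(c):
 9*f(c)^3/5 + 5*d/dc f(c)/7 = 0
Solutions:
 f(c) = -5*sqrt(2)*sqrt(-1/(C1 - 63*c))/2
 f(c) = 5*sqrt(2)*sqrt(-1/(C1 - 63*c))/2


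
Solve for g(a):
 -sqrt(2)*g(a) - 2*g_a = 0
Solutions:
 g(a) = C1*exp(-sqrt(2)*a/2)


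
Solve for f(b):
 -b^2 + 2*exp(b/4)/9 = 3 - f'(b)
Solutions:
 f(b) = C1 + b^3/3 + 3*b - 8*exp(b/4)/9


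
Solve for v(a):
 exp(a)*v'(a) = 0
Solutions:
 v(a) = C1


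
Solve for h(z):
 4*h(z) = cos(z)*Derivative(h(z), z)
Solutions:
 h(z) = C1*(sin(z)^2 + 2*sin(z) + 1)/(sin(z)^2 - 2*sin(z) + 1)


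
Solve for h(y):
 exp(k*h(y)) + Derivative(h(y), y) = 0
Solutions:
 h(y) = Piecewise((log(1/(C1*k + k*y))/k, Ne(k, 0)), (nan, True))
 h(y) = Piecewise((C1 - y, Eq(k, 0)), (nan, True))


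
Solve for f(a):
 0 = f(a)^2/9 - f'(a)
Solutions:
 f(a) = -9/(C1 + a)


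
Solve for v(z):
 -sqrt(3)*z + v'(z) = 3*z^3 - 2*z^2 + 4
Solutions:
 v(z) = C1 + 3*z^4/4 - 2*z^3/3 + sqrt(3)*z^2/2 + 4*z


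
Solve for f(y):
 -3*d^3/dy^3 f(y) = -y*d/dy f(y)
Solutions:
 f(y) = C1 + Integral(C2*airyai(3^(2/3)*y/3) + C3*airybi(3^(2/3)*y/3), y)


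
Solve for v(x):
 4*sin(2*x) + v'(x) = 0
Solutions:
 v(x) = C1 + 2*cos(2*x)


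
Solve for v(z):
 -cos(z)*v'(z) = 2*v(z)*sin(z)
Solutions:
 v(z) = C1*cos(z)^2


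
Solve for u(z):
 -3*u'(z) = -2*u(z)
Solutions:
 u(z) = C1*exp(2*z/3)


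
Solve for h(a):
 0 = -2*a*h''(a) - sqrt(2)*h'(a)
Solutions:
 h(a) = C1 + C2*a^(1 - sqrt(2)/2)


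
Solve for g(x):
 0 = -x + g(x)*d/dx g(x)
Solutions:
 g(x) = -sqrt(C1 + x^2)
 g(x) = sqrt(C1 + x^2)


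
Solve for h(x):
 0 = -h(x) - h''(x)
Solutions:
 h(x) = C1*sin(x) + C2*cos(x)


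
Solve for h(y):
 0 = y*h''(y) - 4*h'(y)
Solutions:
 h(y) = C1 + C2*y^5


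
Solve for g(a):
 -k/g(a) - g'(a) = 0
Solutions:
 g(a) = -sqrt(C1 - 2*a*k)
 g(a) = sqrt(C1 - 2*a*k)


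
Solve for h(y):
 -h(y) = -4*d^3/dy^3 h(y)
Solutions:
 h(y) = C3*exp(2^(1/3)*y/2) + (C1*sin(2^(1/3)*sqrt(3)*y/4) + C2*cos(2^(1/3)*sqrt(3)*y/4))*exp(-2^(1/3)*y/4)


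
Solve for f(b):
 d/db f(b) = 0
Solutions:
 f(b) = C1


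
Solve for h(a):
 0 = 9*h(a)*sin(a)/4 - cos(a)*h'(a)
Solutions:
 h(a) = C1/cos(a)^(9/4)


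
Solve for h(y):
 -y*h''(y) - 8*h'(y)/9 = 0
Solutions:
 h(y) = C1 + C2*y^(1/9)


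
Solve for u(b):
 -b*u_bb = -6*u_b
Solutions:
 u(b) = C1 + C2*b^7


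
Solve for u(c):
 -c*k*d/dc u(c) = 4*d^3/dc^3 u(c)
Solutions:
 u(c) = C1 + Integral(C2*airyai(2^(1/3)*c*(-k)^(1/3)/2) + C3*airybi(2^(1/3)*c*(-k)^(1/3)/2), c)


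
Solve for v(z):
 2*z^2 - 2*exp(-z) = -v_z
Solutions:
 v(z) = C1 - 2*z^3/3 - 2*exp(-z)


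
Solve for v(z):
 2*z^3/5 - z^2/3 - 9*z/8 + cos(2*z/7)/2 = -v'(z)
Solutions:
 v(z) = C1 - z^4/10 + z^3/9 + 9*z^2/16 - 7*sin(2*z/7)/4


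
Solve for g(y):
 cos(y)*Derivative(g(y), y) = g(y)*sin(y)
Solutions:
 g(y) = C1/cos(y)


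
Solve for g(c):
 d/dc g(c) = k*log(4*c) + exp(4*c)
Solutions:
 g(c) = C1 + c*k*log(c) + c*k*(-1 + 2*log(2)) + exp(4*c)/4


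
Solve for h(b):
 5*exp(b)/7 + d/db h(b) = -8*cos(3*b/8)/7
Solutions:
 h(b) = C1 - 5*exp(b)/7 - 64*sin(3*b/8)/21


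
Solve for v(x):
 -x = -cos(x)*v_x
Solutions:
 v(x) = C1 + Integral(x/cos(x), x)


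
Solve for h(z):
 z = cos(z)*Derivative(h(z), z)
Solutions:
 h(z) = C1 + Integral(z/cos(z), z)


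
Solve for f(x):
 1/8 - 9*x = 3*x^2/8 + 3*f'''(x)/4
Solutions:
 f(x) = C1 + C2*x + C3*x^2 - x^5/120 - x^4/2 + x^3/36


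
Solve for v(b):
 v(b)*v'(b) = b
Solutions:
 v(b) = -sqrt(C1 + b^2)
 v(b) = sqrt(C1 + b^2)


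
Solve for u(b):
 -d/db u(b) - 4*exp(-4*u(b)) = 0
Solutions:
 u(b) = log(-I*(C1 - 16*b)^(1/4))
 u(b) = log(I*(C1 - 16*b)^(1/4))
 u(b) = log(-(C1 - 16*b)^(1/4))
 u(b) = log(C1 - 16*b)/4


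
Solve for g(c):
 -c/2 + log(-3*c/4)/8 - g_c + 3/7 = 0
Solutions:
 g(c) = C1 - c^2/4 + c*log(-c)/8 + c*(-14*log(2) + 7*log(3) + 17)/56


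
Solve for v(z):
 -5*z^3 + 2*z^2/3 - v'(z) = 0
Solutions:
 v(z) = C1 - 5*z^4/4 + 2*z^3/9


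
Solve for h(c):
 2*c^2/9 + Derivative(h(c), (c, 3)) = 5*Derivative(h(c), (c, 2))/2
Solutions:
 h(c) = C1 + C2*c + C3*exp(5*c/2) + c^4/135 + 8*c^3/675 + 16*c^2/1125


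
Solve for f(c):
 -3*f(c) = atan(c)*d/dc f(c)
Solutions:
 f(c) = C1*exp(-3*Integral(1/atan(c), c))


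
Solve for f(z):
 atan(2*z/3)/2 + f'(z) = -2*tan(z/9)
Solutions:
 f(z) = C1 - z*atan(2*z/3)/2 + 3*log(4*z^2 + 9)/8 + 18*log(cos(z/9))


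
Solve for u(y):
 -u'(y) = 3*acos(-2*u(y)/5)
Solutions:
 Integral(1/acos(-2*_y/5), (_y, u(y))) = C1 - 3*y


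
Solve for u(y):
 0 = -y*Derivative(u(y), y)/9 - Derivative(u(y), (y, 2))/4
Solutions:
 u(y) = C1 + C2*erf(sqrt(2)*y/3)


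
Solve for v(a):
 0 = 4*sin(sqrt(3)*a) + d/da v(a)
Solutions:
 v(a) = C1 + 4*sqrt(3)*cos(sqrt(3)*a)/3


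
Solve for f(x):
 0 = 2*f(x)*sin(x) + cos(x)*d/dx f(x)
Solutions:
 f(x) = C1*cos(x)^2


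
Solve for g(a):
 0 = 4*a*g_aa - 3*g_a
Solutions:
 g(a) = C1 + C2*a^(7/4)


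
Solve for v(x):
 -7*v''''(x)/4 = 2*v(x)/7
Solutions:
 v(x) = (C1*sin(2^(1/4)*sqrt(7)*x/7) + C2*cos(2^(1/4)*sqrt(7)*x/7))*exp(-2^(1/4)*sqrt(7)*x/7) + (C3*sin(2^(1/4)*sqrt(7)*x/7) + C4*cos(2^(1/4)*sqrt(7)*x/7))*exp(2^(1/4)*sqrt(7)*x/7)


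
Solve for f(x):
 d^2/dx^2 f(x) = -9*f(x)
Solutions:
 f(x) = C1*sin(3*x) + C2*cos(3*x)


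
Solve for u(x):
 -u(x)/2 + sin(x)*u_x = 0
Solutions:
 u(x) = C1*(cos(x) - 1)^(1/4)/(cos(x) + 1)^(1/4)


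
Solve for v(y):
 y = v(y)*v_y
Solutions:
 v(y) = -sqrt(C1 + y^2)
 v(y) = sqrt(C1 + y^2)


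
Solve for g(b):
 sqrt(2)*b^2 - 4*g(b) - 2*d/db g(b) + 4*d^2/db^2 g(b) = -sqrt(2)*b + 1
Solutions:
 g(b) = C1*exp(b*(1 - sqrt(17))/4) + C2*exp(b*(1 + sqrt(17))/4) + sqrt(2)*b^2/4 - 1/4 + sqrt(2)/2


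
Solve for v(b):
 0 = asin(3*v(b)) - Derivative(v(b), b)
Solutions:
 Integral(1/asin(3*_y), (_y, v(b))) = C1 + b


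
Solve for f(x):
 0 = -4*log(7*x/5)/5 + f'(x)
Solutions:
 f(x) = C1 + 4*x*log(x)/5 - 4*x*log(5)/5 - 4*x/5 + 4*x*log(7)/5


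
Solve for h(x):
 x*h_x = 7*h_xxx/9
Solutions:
 h(x) = C1 + Integral(C2*airyai(21^(2/3)*x/7) + C3*airybi(21^(2/3)*x/7), x)


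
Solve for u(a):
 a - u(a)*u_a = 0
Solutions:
 u(a) = -sqrt(C1 + a^2)
 u(a) = sqrt(C1 + a^2)


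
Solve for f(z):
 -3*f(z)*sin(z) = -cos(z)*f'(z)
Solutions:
 f(z) = C1/cos(z)^3


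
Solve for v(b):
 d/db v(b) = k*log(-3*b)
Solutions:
 v(b) = C1 + b*k*log(-b) + b*k*(-1 + log(3))


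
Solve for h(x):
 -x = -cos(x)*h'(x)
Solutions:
 h(x) = C1 + Integral(x/cos(x), x)


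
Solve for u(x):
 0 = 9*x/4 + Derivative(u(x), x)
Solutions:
 u(x) = C1 - 9*x^2/8


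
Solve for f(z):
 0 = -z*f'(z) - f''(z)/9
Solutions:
 f(z) = C1 + C2*erf(3*sqrt(2)*z/2)


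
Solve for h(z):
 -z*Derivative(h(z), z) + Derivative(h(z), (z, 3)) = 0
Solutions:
 h(z) = C1 + Integral(C2*airyai(z) + C3*airybi(z), z)


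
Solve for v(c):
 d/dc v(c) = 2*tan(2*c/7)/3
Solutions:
 v(c) = C1 - 7*log(cos(2*c/7))/3


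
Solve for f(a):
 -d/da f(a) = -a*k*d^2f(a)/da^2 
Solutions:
 f(a) = C1 + a^(((re(k) + 1)*re(k) + im(k)^2)/(re(k)^2 + im(k)^2))*(C2*sin(log(a)*Abs(im(k))/(re(k)^2 + im(k)^2)) + C3*cos(log(a)*im(k)/(re(k)^2 + im(k)^2)))


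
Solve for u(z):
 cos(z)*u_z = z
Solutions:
 u(z) = C1 + Integral(z/cos(z), z)


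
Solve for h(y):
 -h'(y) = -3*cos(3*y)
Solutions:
 h(y) = C1 + sin(3*y)


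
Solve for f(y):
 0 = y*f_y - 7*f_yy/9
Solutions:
 f(y) = C1 + C2*erfi(3*sqrt(14)*y/14)


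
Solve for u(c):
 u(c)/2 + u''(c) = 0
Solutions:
 u(c) = C1*sin(sqrt(2)*c/2) + C2*cos(sqrt(2)*c/2)


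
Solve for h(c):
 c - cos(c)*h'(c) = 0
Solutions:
 h(c) = C1 + Integral(c/cos(c), c)


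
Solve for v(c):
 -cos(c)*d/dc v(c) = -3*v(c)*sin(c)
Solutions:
 v(c) = C1/cos(c)^3


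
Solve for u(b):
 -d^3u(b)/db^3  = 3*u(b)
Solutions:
 u(b) = C3*exp(-3^(1/3)*b) + (C1*sin(3^(5/6)*b/2) + C2*cos(3^(5/6)*b/2))*exp(3^(1/3)*b/2)


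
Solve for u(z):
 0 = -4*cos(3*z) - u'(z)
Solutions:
 u(z) = C1 - 4*sin(3*z)/3


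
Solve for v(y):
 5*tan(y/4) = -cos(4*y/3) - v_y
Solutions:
 v(y) = C1 + 20*log(cos(y/4)) - 3*sin(4*y/3)/4


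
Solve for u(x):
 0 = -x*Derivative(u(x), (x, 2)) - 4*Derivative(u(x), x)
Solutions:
 u(x) = C1 + C2/x^3


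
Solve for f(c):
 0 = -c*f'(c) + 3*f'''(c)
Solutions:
 f(c) = C1 + Integral(C2*airyai(3^(2/3)*c/3) + C3*airybi(3^(2/3)*c/3), c)


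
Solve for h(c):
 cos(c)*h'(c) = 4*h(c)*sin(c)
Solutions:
 h(c) = C1/cos(c)^4


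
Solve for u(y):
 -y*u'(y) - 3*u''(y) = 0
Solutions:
 u(y) = C1 + C2*erf(sqrt(6)*y/6)


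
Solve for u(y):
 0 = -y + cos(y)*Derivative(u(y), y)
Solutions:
 u(y) = C1 + Integral(y/cos(y), y)


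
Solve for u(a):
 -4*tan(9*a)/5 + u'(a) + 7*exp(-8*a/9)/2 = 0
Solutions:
 u(a) = C1 + 2*log(tan(9*a)^2 + 1)/45 + 63*exp(-8*a/9)/16


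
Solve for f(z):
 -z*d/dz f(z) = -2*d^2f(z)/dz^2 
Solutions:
 f(z) = C1 + C2*erfi(z/2)


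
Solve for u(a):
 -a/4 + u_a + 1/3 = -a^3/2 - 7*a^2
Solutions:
 u(a) = C1 - a^4/8 - 7*a^3/3 + a^2/8 - a/3


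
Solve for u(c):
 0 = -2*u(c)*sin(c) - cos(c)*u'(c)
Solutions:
 u(c) = C1*cos(c)^2


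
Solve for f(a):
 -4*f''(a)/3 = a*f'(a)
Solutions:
 f(a) = C1 + C2*erf(sqrt(6)*a/4)


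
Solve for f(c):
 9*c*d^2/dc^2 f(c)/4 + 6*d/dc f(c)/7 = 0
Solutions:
 f(c) = C1 + C2*c^(13/21)


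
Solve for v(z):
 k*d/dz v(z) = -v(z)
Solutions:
 v(z) = C1*exp(-z/k)


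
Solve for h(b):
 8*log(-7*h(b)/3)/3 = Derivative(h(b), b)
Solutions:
 -3*Integral(1/(log(-_y) - log(3) + log(7)), (_y, h(b)))/8 = C1 - b


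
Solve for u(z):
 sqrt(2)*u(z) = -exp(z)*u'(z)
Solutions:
 u(z) = C1*exp(sqrt(2)*exp(-z))


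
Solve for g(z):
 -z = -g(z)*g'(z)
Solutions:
 g(z) = -sqrt(C1 + z^2)
 g(z) = sqrt(C1 + z^2)


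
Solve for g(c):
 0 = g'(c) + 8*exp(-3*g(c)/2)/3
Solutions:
 g(c) = 2*log(C1 - 4*c)/3
 g(c) = 2*log((-1 - sqrt(3)*I)*(C1 - 4*c)^(1/3)/2)
 g(c) = 2*log((-1 + sqrt(3)*I)*(C1 - 4*c)^(1/3)/2)


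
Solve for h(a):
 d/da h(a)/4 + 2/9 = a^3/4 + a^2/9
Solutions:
 h(a) = C1 + a^4/4 + 4*a^3/27 - 8*a/9


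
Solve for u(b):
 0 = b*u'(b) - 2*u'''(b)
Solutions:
 u(b) = C1 + Integral(C2*airyai(2^(2/3)*b/2) + C3*airybi(2^(2/3)*b/2), b)


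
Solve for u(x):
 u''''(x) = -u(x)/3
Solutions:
 u(x) = (C1*sin(sqrt(2)*3^(3/4)*x/6) + C2*cos(sqrt(2)*3^(3/4)*x/6))*exp(-sqrt(2)*3^(3/4)*x/6) + (C3*sin(sqrt(2)*3^(3/4)*x/6) + C4*cos(sqrt(2)*3^(3/4)*x/6))*exp(sqrt(2)*3^(3/4)*x/6)


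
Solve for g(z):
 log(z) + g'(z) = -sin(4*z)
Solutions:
 g(z) = C1 - z*log(z) + z + cos(4*z)/4


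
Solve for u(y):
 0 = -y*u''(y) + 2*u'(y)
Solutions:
 u(y) = C1 + C2*y^3


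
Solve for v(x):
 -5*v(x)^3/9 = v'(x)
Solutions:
 v(x) = -3*sqrt(2)*sqrt(-1/(C1 - 5*x))/2
 v(x) = 3*sqrt(2)*sqrt(-1/(C1 - 5*x))/2


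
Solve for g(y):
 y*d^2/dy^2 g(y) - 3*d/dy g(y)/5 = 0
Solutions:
 g(y) = C1 + C2*y^(8/5)


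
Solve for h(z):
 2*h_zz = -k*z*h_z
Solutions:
 h(z) = Piecewise((-sqrt(pi)*C1*erf(sqrt(k)*z/2)/sqrt(k) - C2, (k > 0) | (k < 0)), (-C1*z - C2, True))


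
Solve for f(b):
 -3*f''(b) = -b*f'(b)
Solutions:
 f(b) = C1 + C2*erfi(sqrt(6)*b/6)


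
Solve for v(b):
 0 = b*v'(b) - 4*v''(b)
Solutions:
 v(b) = C1 + C2*erfi(sqrt(2)*b/4)


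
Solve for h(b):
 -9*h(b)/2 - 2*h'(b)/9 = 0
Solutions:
 h(b) = C1*exp(-81*b/4)


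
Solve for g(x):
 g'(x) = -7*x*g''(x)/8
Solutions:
 g(x) = C1 + C2/x^(1/7)


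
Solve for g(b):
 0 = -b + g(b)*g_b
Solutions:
 g(b) = -sqrt(C1 + b^2)
 g(b) = sqrt(C1 + b^2)


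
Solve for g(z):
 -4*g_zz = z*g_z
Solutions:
 g(z) = C1 + C2*erf(sqrt(2)*z/4)


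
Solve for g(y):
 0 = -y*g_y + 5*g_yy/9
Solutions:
 g(y) = C1 + C2*erfi(3*sqrt(10)*y/10)


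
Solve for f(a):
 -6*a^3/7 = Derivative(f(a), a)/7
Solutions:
 f(a) = C1 - 3*a^4/2


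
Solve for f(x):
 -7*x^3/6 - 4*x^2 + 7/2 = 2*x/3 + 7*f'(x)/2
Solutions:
 f(x) = C1 - x^4/12 - 8*x^3/21 - 2*x^2/21 + x


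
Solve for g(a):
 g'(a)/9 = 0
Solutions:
 g(a) = C1


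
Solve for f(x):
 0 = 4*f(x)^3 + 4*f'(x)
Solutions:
 f(x) = -sqrt(2)*sqrt(-1/(C1 - x))/2
 f(x) = sqrt(2)*sqrt(-1/(C1 - x))/2


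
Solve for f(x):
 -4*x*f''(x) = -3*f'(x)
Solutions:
 f(x) = C1 + C2*x^(7/4)


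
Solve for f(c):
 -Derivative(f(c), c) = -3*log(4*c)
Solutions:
 f(c) = C1 + 3*c*log(c) - 3*c + c*log(64)


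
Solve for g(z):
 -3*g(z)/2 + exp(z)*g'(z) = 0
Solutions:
 g(z) = C1*exp(-3*exp(-z)/2)


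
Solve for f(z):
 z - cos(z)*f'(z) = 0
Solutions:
 f(z) = C1 + Integral(z/cos(z), z)


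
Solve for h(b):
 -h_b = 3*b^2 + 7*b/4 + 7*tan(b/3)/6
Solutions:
 h(b) = C1 - b^3 - 7*b^2/8 + 7*log(cos(b/3))/2


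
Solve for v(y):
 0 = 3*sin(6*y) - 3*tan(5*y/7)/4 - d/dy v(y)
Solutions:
 v(y) = C1 + 21*log(cos(5*y/7))/20 - cos(6*y)/2


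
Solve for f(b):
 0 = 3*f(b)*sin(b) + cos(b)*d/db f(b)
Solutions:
 f(b) = C1*cos(b)^3


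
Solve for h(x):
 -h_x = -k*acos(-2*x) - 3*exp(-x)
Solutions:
 h(x) = C1 + k*x*acos(-2*x) + k*sqrt(1 - 4*x^2)/2 - 3*exp(-x)


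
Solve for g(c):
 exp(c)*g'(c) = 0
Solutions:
 g(c) = C1


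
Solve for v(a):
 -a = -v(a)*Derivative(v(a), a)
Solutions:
 v(a) = -sqrt(C1 + a^2)
 v(a) = sqrt(C1 + a^2)


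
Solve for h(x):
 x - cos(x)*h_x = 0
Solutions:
 h(x) = C1 + Integral(x/cos(x), x)


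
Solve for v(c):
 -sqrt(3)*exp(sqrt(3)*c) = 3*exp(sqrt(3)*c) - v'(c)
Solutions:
 v(c) = C1 + exp(sqrt(3)*c) + sqrt(3)*exp(sqrt(3)*c)


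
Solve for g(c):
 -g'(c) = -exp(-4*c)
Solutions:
 g(c) = C1 - exp(-4*c)/4


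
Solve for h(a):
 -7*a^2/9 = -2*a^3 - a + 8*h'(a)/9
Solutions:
 h(a) = C1 + 9*a^4/16 - 7*a^3/24 + 9*a^2/16


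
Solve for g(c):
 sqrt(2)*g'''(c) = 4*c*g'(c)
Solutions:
 g(c) = C1 + Integral(C2*airyai(sqrt(2)*c) + C3*airybi(sqrt(2)*c), c)


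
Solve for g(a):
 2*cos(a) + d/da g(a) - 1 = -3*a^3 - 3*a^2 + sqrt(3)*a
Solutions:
 g(a) = C1 - 3*a^4/4 - a^3 + sqrt(3)*a^2/2 + a - 2*sin(a)


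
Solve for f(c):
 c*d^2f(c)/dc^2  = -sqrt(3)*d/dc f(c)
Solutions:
 f(c) = C1 + C2*c^(1 - sqrt(3))


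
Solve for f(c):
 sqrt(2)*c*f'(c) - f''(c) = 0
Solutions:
 f(c) = C1 + C2*erfi(2^(3/4)*c/2)


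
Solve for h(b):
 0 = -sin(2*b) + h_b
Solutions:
 h(b) = C1 - cos(2*b)/2


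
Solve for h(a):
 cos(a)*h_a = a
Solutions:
 h(a) = C1 + Integral(a/cos(a), a)


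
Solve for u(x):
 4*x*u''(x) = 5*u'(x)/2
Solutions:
 u(x) = C1 + C2*x^(13/8)


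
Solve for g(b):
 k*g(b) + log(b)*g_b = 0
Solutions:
 g(b) = C1*exp(-k*li(b))


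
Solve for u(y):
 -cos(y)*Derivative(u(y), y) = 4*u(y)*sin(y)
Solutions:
 u(y) = C1*cos(y)^4


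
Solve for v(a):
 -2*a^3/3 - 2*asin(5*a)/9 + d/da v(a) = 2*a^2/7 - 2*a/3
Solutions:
 v(a) = C1 + a^4/6 + 2*a^3/21 - a^2/3 + 2*a*asin(5*a)/9 + 2*sqrt(1 - 25*a^2)/45


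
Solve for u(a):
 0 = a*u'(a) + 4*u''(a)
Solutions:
 u(a) = C1 + C2*erf(sqrt(2)*a/4)


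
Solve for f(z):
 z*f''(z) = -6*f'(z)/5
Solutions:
 f(z) = C1 + C2/z^(1/5)


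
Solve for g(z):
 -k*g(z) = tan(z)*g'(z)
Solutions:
 g(z) = C1*exp(-k*log(sin(z)))


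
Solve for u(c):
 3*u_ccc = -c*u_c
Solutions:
 u(c) = C1 + Integral(C2*airyai(-3^(2/3)*c/3) + C3*airybi(-3^(2/3)*c/3), c)


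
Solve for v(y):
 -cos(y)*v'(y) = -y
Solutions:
 v(y) = C1 + Integral(y/cos(y), y)


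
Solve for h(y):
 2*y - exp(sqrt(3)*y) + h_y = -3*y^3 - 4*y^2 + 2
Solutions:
 h(y) = C1 - 3*y^4/4 - 4*y^3/3 - y^2 + 2*y + sqrt(3)*exp(sqrt(3)*y)/3


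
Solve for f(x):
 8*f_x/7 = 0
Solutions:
 f(x) = C1


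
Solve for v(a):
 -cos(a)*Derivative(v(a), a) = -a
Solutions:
 v(a) = C1 + Integral(a/cos(a), a)


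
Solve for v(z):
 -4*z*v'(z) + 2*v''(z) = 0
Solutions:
 v(z) = C1 + C2*erfi(z)


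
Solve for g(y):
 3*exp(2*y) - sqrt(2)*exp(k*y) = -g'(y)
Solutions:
 g(y) = C1 - 3*exp(2*y)/2 + sqrt(2)*exp(k*y)/k


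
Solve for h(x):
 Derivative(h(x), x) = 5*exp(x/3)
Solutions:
 h(x) = C1 + 15*exp(x/3)


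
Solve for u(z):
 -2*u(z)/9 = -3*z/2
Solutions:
 u(z) = 27*z/4


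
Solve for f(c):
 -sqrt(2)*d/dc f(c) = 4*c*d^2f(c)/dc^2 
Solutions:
 f(c) = C1 + C2*c^(1 - sqrt(2)/4)


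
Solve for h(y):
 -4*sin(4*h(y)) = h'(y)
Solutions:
 h(y) = -acos((-C1 - exp(32*y))/(C1 - exp(32*y)))/4 + pi/2
 h(y) = acos((-C1 - exp(32*y))/(C1 - exp(32*y)))/4


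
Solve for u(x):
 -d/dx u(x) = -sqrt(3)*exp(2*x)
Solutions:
 u(x) = C1 + sqrt(3)*exp(2*x)/2


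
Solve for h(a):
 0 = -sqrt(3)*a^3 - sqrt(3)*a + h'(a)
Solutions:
 h(a) = C1 + sqrt(3)*a^4/4 + sqrt(3)*a^2/2


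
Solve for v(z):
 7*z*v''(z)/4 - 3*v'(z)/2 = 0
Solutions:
 v(z) = C1 + C2*z^(13/7)


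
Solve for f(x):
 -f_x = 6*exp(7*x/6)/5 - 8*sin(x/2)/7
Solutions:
 f(x) = C1 - 36*exp(7*x/6)/35 - 16*cos(x/2)/7


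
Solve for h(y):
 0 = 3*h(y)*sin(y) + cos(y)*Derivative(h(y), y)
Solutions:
 h(y) = C1*cos(y)^3


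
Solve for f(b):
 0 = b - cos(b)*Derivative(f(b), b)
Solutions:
 f(b) = C1 + Integral(b/cos(b), b)


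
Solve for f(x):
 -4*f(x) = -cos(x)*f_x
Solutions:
 f(x) = C1*(sin(x)^2 + 2*sin(x) + 1)/(sin(x)^2 - 2*sin(x) + 1)


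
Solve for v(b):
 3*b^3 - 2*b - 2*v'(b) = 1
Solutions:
 v(b) = C1 + 3*b^4/8 - b^2/2 - b/2


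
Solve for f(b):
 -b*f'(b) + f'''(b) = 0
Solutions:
 f(b) = C1 + Integral(C2*airyai(b) + C3*airybi(b), b)


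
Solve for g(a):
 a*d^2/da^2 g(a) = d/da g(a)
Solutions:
 g(a) = C1 + C2*a^2


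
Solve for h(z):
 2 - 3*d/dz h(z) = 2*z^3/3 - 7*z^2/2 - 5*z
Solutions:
 h(z) = C1 - z^4/18 + 7*z^3/18 + 5*z^2/6 + 2*z/3


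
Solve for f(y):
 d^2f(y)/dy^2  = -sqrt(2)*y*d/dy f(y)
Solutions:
 f(y) = C1 + C2*erf(2^(3/4)*y/2)


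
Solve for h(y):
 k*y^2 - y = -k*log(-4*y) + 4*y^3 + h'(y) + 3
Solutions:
 h(y) = C1 + k*y^3/3 + k*y*log(-y) - y^4 - y^2/2 + y*(-k + 2*k*log(2) - 3)


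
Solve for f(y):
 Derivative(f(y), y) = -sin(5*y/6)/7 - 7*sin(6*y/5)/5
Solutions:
 f(y) = C1 + 6*cos(5*y/6)/35 + 7*cos(6*y/5)/6


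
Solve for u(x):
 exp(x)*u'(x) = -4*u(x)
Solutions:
 u(x) = C1*exp(4*exp(-x))


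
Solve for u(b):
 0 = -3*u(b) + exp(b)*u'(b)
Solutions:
 u(b) = C1*exp(-3*exp(-b))


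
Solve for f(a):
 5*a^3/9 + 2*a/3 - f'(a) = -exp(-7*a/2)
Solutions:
 f(a) = C1 + 5*a^4/36 + a^2/3 - 2*exp(-7*a/2)/7


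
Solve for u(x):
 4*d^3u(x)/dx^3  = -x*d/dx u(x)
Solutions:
 u(x) = C1 + Integral(C2*airyai(-2^(1/3)*x/2) + C3*airybi(-2^(1/3)*x/2), x)


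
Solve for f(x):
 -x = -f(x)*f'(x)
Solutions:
 f(x) = -sqrt(C1 + x^2)
 f(x) = sqrt(C1 + x^2)


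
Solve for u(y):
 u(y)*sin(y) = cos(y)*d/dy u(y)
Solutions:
 u(y) = C1/cos(y)


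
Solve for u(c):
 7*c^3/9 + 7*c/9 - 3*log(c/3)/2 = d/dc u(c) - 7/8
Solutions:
 u(c) = C1 + 7*c^4/36 + 7*c^2/18 - 3*c*log(c)/2 + 3*c*log(3)/2 + 19*c/8
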